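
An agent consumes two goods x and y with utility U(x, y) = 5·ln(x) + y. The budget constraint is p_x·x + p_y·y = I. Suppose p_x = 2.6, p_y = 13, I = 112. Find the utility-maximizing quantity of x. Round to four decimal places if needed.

MU_x = 5/x, MU_y = 1. Tangency: 5/x = p_x/p_y.
So x*(p_x,p_y) = 5·p_y/p_x, independent of income; and y* = (I − 5·p_y)/p_y.
At the given prices: x* = 5·13/2.6 = 25.

x* = 25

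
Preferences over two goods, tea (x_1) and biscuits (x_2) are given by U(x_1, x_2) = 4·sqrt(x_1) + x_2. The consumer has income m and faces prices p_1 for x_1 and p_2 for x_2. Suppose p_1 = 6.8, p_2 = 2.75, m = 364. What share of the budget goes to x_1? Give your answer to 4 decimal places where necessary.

Utility is quasi-linear in x_2; the FOC for x_1 is 2/√x_1 = p_1/p_2.
Solve: √x_1 = 2·p_2/p_1, so x_1*(p_1,p_2) = (2·p_2/p_1)², and x_2* = (m − p_1·x_1*)/p_2.
Plugging in: x_1* = (2·2.75/6.8)² = 0.6542, x_2* = 130.746.
Expenditure on x_1: 6.8·0.6542 = 4.4485; share = 0.0122.

share on x_1 = 0.0122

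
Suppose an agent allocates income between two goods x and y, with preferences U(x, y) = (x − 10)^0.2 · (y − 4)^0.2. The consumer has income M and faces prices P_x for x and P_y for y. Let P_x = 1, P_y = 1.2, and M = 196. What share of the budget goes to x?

share on x = 0.5133

After buying the subsistence bundle (10, 4), a share 0.5 of the remaining income goes to x: x* = 10 + 0.5·(M − 10P_x − 4P_y)/P_x.
Discretionary income = 196 − 10·1 − 4·1.2 = 181.2; x* = 10 + 0.5·181.2/1 = 100.6; y* = 4 + 0.5·181.2/1.2 = 79.5.
Expenditure on x: 1·100.6 = 100.6; share = 0.5133.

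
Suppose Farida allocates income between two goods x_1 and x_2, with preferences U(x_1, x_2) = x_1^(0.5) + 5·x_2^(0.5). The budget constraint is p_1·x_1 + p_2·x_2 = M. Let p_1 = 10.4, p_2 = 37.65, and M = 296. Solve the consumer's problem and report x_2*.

From the CES first-order condition, (1/5)·(x_2/x_1)^(0.5) = p_1/p_2.
Solve for the ratio: x_2/x_1 = [5·p_1/p_2]^(2).
Substitute x_2 = (x_2/x_1)·x_1 into the budget: x_1* = M/(p_1 + p_2·(x_2/x_1)).
Numerically x_2/x_1 = 1.907553, so x_1* = 296/(10.4 + 37.65·1.907553) = 3.6001 and x_2* = 1.907553·3.6001 = 6.8674.

x_2* = 6.8674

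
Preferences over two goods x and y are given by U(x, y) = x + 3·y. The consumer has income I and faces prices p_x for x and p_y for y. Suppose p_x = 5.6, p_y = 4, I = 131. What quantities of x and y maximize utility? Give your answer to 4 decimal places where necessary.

y gives more utility per dollar, so spend all income on y: y* = I/p_y, x* = 0.
Numerically: x* = 0, y* = 32.75.

x* = 0, y* = 32.75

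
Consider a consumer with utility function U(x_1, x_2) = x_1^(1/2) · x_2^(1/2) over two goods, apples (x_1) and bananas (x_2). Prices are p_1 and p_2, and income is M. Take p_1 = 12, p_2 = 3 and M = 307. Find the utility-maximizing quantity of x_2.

x_2* = 51.1667

The MRS is x_2/x_1. Set MRS = p_1/p_2.
So 0.5·p_2·x_2 = 0.5·p_1·x_1; combined with the budget, a share 0.5 of income goes to x_1.
Demand: x_1*(p_1,p_2,M) = 0.5·M/p_1 and x_2* = 0.5·M/p_2.
At p_1=12, p_2=3, M=307: x_2* = 0.5·307/3 = 51.1667.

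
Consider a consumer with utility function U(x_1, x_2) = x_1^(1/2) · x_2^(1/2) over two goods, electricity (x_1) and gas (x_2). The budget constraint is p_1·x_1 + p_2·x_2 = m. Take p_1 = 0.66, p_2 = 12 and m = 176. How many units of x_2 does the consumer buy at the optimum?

x_2* = 7.3333

Demand: x_1*(p_1,p_2,m) = 0.5·m/p_1 and x_2* = 0.5·m/p_2.
At p_1=0.66, p_2=12, m=176: x_2* = 0.5·176/12 = 7.3333.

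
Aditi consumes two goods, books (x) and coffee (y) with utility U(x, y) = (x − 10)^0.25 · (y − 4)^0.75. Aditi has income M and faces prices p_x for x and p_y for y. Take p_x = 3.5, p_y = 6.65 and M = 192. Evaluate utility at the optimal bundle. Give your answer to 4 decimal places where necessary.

This is Cobb-Douglas in (x−10, y−4): tangency gives 0.25·p_y·(y−4) = 0.75·p_x·(x−10).
Substituting into the budget: x* = 10 + 0.25·(M − 10·p_x − 4·p_y)/p_x, and y* = 4 + 0.75·(…)/p_y.
Discretionary income = 192 − 10·3.5 − 4·6.65 = 130.4; x* = 10 + 0.25·130.4/3.5 = 19.3143; y* = 4 + 0.75·130.4/6.65 = 18.7068.
Utility at the optimum: U(19.3143, 18.7068) = 13.1197.

V = 13.1197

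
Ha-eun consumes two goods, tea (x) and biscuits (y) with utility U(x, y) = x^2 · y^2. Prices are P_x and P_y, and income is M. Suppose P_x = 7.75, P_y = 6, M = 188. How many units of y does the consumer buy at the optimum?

Tangency: MRS = y/x = P_x/P_y.
Rearranging, P_y·y = P_x·x. Substituting into the budget gives P_x·x·(1 + 1) = M.
Demand: x*(P_x,P_y,M) = 0.5·M/P_x and y* = 0.5·M/P_y.
At P_x=7.75, P_y=6, M=188: y* = 0.5·188/6 = 15.6667.

y* = 15.6667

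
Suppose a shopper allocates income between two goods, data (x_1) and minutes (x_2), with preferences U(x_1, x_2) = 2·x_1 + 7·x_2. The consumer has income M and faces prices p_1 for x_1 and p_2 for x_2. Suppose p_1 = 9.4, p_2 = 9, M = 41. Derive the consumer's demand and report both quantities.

Linear utility — the consumer picks whichever good has higher MU/price: 2/9.4 = 0.2128 vs 7/9 = 0.7778.
x_2 gives more utility per dollar, so spend all income on x_2: x_2* = M/p_2, x_1* = 0.
Numerically: x_1* = 0, x_2* = 4.5556.

x_1* = 0, x_2* = 4.5556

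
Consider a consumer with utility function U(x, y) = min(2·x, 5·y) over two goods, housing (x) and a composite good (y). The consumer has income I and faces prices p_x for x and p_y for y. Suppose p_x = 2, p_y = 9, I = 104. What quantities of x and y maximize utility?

With perfect complements, no substitution: consume in ratio x:y = 5:2.
Budget: p_x·x + p_y·(2/5)·x = I, so (5·p_x + 2·p_y)·x = 5·I.
Demand: x*(p_x,p_y,I) = 5·I/(5·p_x + 2·p_y), y* = 2·I/(5·p_x + 2·p_y).
Here 5·2 + 2·9 = 28, giving x* = 18.5714 and y* = 7.4286.

x* = 18.5714, y* = 7.4286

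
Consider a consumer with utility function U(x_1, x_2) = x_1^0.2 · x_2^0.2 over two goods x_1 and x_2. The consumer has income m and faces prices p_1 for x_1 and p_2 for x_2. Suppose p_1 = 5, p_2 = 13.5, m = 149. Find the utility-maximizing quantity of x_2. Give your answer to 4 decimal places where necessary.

x_2* = 5.5185

Demand: x_1*(p_1,p_2,m) = 0.5·m/p_1 and x_2* = 0.5·m/p_2.
At p_1=5, p_2=13.5, m=149: x_2* = 0.5·149/13.5 = 5.5185.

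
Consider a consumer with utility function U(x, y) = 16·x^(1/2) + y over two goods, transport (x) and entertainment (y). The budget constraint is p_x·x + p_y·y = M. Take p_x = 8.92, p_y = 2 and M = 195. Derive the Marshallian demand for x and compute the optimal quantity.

x* = 3.2174

Set MRS = p_x/p_y: 8·x^(−1/2) = p_x/p_y.
Solve: √x = 8·p_y/p_x, so x*(p_x,p_y) = (8·p_y/p_x)², and y* = (M − p_x·x*)/p_y.
Plugging in: x* = (8·2/8.92)² = 3.2174.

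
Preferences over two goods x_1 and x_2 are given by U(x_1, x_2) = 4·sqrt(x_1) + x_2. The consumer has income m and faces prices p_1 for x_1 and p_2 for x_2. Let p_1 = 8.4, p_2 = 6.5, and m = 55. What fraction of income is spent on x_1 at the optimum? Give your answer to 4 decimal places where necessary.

Utility is quasi-linear in x_2; the FOC for x_1 is 2/√x_1 = p_1/p_2.
Solve: √x_1 = 2·p_2/p_1, so x_1*(p_1,p_2) = (2·p_2/p_1)², and x_2* = (m − p_1·x_1*)/p_2.
Plugging in: x_1* = (2·6.5/8.4)² = 2.3951, x_2* = 5.3663.
Expenditure on x_1: 8.4·2.3951 = 20.119; share = 0.3658.

share on x_1 = 0.3658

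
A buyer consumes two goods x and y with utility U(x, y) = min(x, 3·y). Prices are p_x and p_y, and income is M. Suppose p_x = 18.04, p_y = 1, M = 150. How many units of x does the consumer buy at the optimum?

x* = 8.164

With perfect complements, no substitution: consume in ratio x:y = 3:1.
Budget: p_x·x + p_y·(1/3)·x = M, so (3·p_x + p_y)·x = 3·M.
Demand: x*(p_x,p_y,M) = 3·M/(3·p_x + p_y), y* = M/(3·p_x + p_y).
Here 3·18.04 + 1 = 55.12, giving x* = 8.164.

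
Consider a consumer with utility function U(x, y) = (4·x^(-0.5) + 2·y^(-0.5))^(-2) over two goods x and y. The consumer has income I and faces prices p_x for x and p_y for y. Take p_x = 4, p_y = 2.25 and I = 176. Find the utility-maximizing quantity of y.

From the CES first-order condition, 2·(y/x)^(1.5) = p_x/p_y.
Solve for the ratio: y/x = [(1/2)·p_x/p_y]^(2/3).
Substitute y = (y/x)·x into the budget: x* = I/(p_x + p_y·(y/x)).
Numerically y/x = 0.924482, so x* = 176/(4 + 2.25·0.924482) = 28.947 and y* = 0.924482·28.947 = 26.7609.

y* = 26.7609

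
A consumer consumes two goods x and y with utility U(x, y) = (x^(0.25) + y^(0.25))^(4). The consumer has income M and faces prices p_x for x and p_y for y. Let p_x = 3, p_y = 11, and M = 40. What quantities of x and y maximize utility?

MRS = MU_x/MU_y = (y/x)^(0.75). Set equal to p_x/p_y.
Hence y/x = (p_x/p_y)^(1/(0.75)), i.e. raised to the 4/3 power.
Substitute y = (y/x)·x into the budget: x* = M/(p_x + p_y·(y/x)).
Numerically y/x = 0.176863, so x* = 40/(3 + 11·0.176863) = 8.0882 and y* = 0.176863·8.0882 = 1.4305.

x* = 8.0882, y* = 1.4305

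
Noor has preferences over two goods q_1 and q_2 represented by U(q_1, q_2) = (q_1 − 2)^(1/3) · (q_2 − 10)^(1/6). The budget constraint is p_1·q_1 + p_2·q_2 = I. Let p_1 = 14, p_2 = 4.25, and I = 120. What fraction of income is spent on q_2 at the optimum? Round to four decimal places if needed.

share on q_2 = 0.4917

Discretionary income = 120 − 2·14 − 10·4.25 = 49.5; q_1* = 2 + 2/3·49.5/14 = 4.3571; q_2* = 10 + 1/3·49.5/4.25 = 13.8824.
Expenditure on q_2: 4.25·13.8824 = 59; share = 0.4917.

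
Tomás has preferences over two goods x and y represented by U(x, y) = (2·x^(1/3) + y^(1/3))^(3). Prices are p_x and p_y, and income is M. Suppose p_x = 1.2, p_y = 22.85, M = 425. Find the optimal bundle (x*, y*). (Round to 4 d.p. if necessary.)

x* = 327.6221, y* = 1.394

MRS = MU_x/MU_y = 2·(y/x)^(2/3). Set equal to p_x/p_y.
Solve for the ratio: y/x = [(1/2)·p_x/p_y]^(1.5).
With the ratio pinned down, the budget gives x* = M/(p_x + p_y·(y/x)) and y* = (y/x)·x*.
Numerically y/x = 0.004255, so x* = 425/(1.2 + 22.85·0.004255) = 327.6221 and y* = 0.004255·327.6221 = 1.394.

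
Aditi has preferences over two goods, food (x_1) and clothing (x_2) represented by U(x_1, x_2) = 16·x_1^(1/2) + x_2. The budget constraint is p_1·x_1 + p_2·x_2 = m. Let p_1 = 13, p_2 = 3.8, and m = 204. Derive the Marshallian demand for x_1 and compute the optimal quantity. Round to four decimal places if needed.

Utility is quasi-linear in x_2; the FOC for x_1 is 8/√x_1 = p_1/p_2.
Thus x_1* = (8·p_2/p_1)² — independent of m — with the rest of income spent on x_2.
Plugging in: x_1* = (8·3.8/13)² = 5.4684.

x_1* = 5.4684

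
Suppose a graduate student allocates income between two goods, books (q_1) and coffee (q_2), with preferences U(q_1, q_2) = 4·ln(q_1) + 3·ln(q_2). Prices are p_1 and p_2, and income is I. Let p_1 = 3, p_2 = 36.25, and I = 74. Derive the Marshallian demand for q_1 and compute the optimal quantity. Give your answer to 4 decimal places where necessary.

q_1* = 14.0952

MU_q_1/MU_q_2 = (4·q_2)/(3·q_1); tangency sets this equal to p_1/p_2.
Rearranging, p_2·q_2 = (3/4)·p_1·q_1. Substituting into the budget gives p_1·q_1·(1 + (3/4)) = I.
Demand: q_1*(p_1,p_2,I) = 4/7·I/p_1 and q_2* = 3/7·I/p_2.
At p_1=3, p_2=36.25, I=74: q_1* = 4/7·74/3 = 14.0952.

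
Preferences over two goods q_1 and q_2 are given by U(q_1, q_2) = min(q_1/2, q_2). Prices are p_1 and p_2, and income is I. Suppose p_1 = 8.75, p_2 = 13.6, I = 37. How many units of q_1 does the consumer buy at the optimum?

Demand: q_1*(p_1,p_2,I) = 2·I/(2·p_1 + p_2), q_2* = I/(2·p_1 + p_2).
Here 2·8.75 + 13.6 = 31.1, giving q_1* = 2.3794.

q_1* = 2.3794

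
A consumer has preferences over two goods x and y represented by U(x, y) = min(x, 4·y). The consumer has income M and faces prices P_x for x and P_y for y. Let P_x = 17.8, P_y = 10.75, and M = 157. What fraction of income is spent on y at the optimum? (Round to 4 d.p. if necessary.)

share on y = 0.1312

With perfect complements, no substitution: consume in ratio x:y = 4:1.
Budget: P_x·x + P_y·(1/4)·x = M, so (4·P_x + P_y)·x = 4·M.
Demand: x*(P_x,P_y,M) = 4·M/(4·P_x + P_y), y* = M/(4·P_x + P_y).
Here 4·17.8 + 10.75 = 81.95, giving x* = 7.6632 and y* = 1.9158.
Expenditure on y: 10.75·1.9158 = 20.5949; share = 0.1312.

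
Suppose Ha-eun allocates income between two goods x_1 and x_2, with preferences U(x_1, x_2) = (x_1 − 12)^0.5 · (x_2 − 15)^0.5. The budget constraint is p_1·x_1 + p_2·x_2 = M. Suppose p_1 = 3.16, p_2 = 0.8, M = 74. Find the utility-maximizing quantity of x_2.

x_2* = 30.05

MRS = (x_2−15)/(x_1−12). Tangency with p_1/p_2 gives x_2−15 = (p_1/p_2)·(x_1−12).
Substituting into the budget: x_1* = 12 + 0.5·(M − 12·p_1 − 15·p_2)/p_1, and x_2* = 15 + 0.5·(…)/p_2.
Discretionary income = 74 − 12·3.16 − 15·0.8 = 24.08; x_2* = 15 + 0.5·24.08/0.8 = 30.05.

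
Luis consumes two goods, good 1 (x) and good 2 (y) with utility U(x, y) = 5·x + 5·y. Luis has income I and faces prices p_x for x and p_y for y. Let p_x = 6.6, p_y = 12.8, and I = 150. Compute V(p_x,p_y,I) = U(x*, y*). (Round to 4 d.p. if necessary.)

V = 113.6364

Perfect substitutes: compare marginal utility per dollar. 5/p_x vs 5/p_y → 0.7576 vs 0.3906.
x gives more utility per dollar, so spend all income on x: x* = I/p_x, y* = 0.
Numerically: x* = 22.7273, y* = 0.
Utility at the optimum: U(22.7273, 0) = 113.6364.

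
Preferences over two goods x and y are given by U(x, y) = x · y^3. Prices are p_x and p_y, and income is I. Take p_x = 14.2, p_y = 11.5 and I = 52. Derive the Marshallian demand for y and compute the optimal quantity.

y* = 3.3913

MU_x/MU_y = (y)/(3·x); tangency sets this equal to p_x/p_y.
Rearranging, p_y·y = 3·p_x·x. Substituting into the budget gives p_x·x·(1 + 3) = I.
Demand: x*(p_x,p_y,I) = 0.25·I/p_x and y* = 0.75·I/p_y.
At p_x=14.2, p_y=11.5, I=52: y* = 0.75·52/11.5 = 3.3913.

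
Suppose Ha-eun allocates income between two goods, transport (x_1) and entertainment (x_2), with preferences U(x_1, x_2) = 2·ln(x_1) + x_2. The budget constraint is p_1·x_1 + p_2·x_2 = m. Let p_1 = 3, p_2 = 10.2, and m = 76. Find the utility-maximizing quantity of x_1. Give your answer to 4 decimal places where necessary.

So x_1*(p_1,p_2) = 2·p_2/p_1, independent of income; and x_2* = (m − 2·p_2)/p_2.
At the given prices: x_1* = 2·10.2/3 = 6.8.

x_1* = 6.8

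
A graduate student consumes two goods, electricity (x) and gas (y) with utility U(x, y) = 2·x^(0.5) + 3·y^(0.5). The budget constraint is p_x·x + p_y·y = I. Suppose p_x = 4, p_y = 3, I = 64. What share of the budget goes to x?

MRS = MU_x/MU_y = (2/3)·(y/x)^(0.5). Set equal to p_x/p_y.
Solve for the ratio: y/x = [(3/2)·p_x/p_y]^(2).
Substitute y = (y/x)·x into the budget: x* = I/(p_x + p_y·(y/x)).
Numerically y/x = 4, so x* = 64/(4 + 3·4) = 4 and y* = 4·4 = 16.
Expenditure on x: 4·4 = 16; share = 0.25.

share on x = 0.25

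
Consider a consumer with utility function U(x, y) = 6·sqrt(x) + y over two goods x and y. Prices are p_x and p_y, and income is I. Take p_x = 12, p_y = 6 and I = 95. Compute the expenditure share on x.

share on x = 0.2842

Utility is quasi-linear in y; the FOC for x is 3/√x = p_x/p_y.
Thus x* = (3·p_y/p_x)² — independent of I — with the rest of income spent on y.
Plugging in: x* = (3·6/12)² = 2.25, y* = 11.3333.
Expenditure on x: 12·2.25 = 27; share = 0.2842.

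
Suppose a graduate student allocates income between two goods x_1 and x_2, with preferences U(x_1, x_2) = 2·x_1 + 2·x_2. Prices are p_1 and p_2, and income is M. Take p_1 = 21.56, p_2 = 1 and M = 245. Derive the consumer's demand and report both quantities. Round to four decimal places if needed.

x_1* = 0, x_2* = 245

Perfect substitutes: compare marginal utility per dollar. 2/p_1 vs 2/p_2 → 0.0928 vs 2.
x_2 gives more utility per dollar, so spend all income on x_2: x_2* = M/p_2, x_1* = 0.
Numerically: x_1* = 0, x_2* = 245.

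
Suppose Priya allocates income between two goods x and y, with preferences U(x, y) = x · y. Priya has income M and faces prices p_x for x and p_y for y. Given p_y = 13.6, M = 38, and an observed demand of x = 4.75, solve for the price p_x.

The MRS is y/x. Set MRS = p_x/p_y.
Rearranging, p_y·y = p_x·x. Substituting into the budget gives p_x·x·(1 + 1) = M.
Demand: x*(p_x,p_y,M) = 0.5·M/p_x and y* = 0.5·M/p_y.
Set x* = 4.75 in the demand function and solve for p_x: p_x = 4.

p_x = 4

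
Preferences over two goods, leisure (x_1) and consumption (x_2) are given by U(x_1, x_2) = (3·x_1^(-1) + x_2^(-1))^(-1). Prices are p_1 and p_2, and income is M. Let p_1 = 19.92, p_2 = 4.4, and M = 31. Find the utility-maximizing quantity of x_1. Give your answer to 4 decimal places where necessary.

From the CES first-order condition, 3·(x_2/x_1)^(2) = p_1/p_2.
Hence x_2/x_1 = ((1/3)·p_1/p_2)^(1/(2)), i.e. raised to the 0.5 power.
Substitute x_2 = (x_2/x_1)·x_1 into the budget: x_1* = M/(p_1 + p_2·(x_2/x_1)).
Numerically x_2/x_1 = 1.228451, so x_1* = 31/(19.92 + 4.4·1.228451) = 1.2241.

x_1* = 1.2241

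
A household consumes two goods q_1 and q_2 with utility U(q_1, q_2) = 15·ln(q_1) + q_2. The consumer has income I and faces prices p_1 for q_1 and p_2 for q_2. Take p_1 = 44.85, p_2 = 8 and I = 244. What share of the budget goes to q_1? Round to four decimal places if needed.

share on q_1 = 0.4918

MU_q_1 = 15/q_1, MU_q_2 = 1. Tangency: 15/q_1 = p_1/p_2.
So q_1*(p_1,p_2) = 15·p_2/p_1, independent of income; and q_2* = (I − 15·p_2)/p_2.
At the given prices: q_1* = 15·8/44.85 = 2.6756, and q_2* = 15.5.
Expenditure on q_1: 44.85·2.6756 = 120; share = 0.4918.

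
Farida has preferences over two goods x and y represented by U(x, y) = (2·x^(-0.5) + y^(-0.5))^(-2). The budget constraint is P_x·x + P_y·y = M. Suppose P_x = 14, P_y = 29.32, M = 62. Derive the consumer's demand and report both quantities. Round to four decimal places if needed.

x* = 2.4522, y* = 0.9437

From the CES first-order condition, 2·(y/x)^(1.5) = P_x/P_y.
Hence y/x = ((1/2)·P_x/P_y)^(1/(1.5)), i.e. raised to the 2/3 power.
Substitute y = (y/x)·x into the budget: x* = M/(P_x + P_y·(y/x)).
Numerically y/x = 0.384848, so x* = 62/(14 + 29.32·0.384848) = 2.4522 and y* = 0.384848·2.4522 = 0.9437.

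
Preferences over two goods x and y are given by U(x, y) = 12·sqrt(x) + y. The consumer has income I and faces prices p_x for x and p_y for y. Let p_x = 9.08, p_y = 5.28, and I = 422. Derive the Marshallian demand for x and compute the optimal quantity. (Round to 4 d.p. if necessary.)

MU_x = 6/√x, MU_y = 1. Tangency: 6/√x = p_x/p_y.
Solve: √x = 6·p_y/p_x, so x*(p_x,p_y) = (6·p_y/p_x)², and y* = (I − p_x·x*)/p_y.
Plugging in: x* = (6·5.28/9.08)² = 12.173.

x* = 12.173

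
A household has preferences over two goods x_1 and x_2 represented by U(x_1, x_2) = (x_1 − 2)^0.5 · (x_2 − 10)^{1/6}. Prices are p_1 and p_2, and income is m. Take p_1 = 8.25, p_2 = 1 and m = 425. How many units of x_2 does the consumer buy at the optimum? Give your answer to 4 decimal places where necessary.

MRS = 3·(x_2−10)/(x_1−2). Tangency with p_1/p_2 gives x_2−10 = (1/3)·(p_1/p_2)·(x_1−2).
After buying the subsistence bundle (2, 10), a share 0.75 of the remaining income goes to x_1: x_1* = 2 + 0.75·(m − 2p_1 − 10p_2)/p_1.
Discretionary income = 425 − 2·8.25 − 10·1 = 398.5; x_2* = 10 + 0.25·398.5/1 = 109.625.

x_2* = 109.625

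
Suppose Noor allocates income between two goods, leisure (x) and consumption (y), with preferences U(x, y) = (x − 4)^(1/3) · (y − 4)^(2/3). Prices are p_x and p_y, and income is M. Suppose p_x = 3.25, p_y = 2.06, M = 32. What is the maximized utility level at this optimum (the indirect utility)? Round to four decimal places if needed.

V = 2.3741

Let x' = x−4, y' = y−4. MRS = (1/2)·y'/x' = p_x/p_y.
Substituting into the budget: x* = 4 + 1/3·(M − 4·p_x − 4·p_y)/p_x, and y* = 4 + 2/3·(…)/p_y.
Discretionary income = 32 − 4·3.25 − 4·2.06 = 10.76; x* = 4 + 1/3·10.76/3.25 = 5.1036; y* = 4 + 2/3·10.76/2.06 = 7.4822.
Utility at the optimum: U(5.1036, 7.4822) = 2.3741.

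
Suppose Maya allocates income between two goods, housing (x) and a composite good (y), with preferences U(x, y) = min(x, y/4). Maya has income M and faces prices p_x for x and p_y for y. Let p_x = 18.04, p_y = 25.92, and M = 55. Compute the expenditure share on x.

Leontief preferences: the optimum is at the kink where x/1 = y/4, i.e. y = 4·x.
Budget: p_x·x + p_y·4·x = M, so (p_x + 4·p_y)·x = M.
Demand: x*(p_x,p_y,M) = M/(p_x + 4·p_y), y* = 4·M/(p_x + 4·p_y).
Here 18.04 + 4·25.92 = 121.72, giving x* = 0.4519 and y* = 1.8074.
Expenditure on x: 18.04·0.4519 = 8.1515; share = 0.1482.

share on x = 0.1482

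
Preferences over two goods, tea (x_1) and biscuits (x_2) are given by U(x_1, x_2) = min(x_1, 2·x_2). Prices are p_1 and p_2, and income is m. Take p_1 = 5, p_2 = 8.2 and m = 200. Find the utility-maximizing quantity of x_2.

x_2* = 10.989

Demand: x_1*(p_1,p_2,m) = 2·m/(2·p_1 + p_2), x_2* = m/(2·p_1 + p_2).
Here 2·5 + 8.2 = 18.2, giving x_2* = 10.989.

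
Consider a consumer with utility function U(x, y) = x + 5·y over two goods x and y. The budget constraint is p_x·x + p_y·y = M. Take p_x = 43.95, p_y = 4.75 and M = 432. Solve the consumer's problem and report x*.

x* = 0

Perfect substitutes: compare marginal utility per dollar. 1/p_x vs 5/p_y → 0.0228 vs 1.0526.
y gives more utility per dollar, so spend all income on y: y* = M/p_y, x* = 0.
Numerically: x* = 0, y* = 90.9474.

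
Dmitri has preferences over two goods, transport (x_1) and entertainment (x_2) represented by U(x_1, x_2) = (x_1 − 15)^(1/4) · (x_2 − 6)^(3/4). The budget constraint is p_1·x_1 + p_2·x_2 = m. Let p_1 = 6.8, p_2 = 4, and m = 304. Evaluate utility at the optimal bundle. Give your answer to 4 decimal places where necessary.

Substituting into the budget: x_1* = 15 + 0.25·(m − 15·p_1 − 6·p_2)/p_1, and x_2* = 6 + 0.75·(…)/p_2.
Discretionary income = 304 − 15·6.8 − 6·4 = 178; x_1* = 15 + 0.25·178/6.8 = 21.5441; x_2* = 6 + 0.75·178/4 = 39.375.
Utility at the optimum: U(21.5441, 39.375) = 22.209.

V = 22.209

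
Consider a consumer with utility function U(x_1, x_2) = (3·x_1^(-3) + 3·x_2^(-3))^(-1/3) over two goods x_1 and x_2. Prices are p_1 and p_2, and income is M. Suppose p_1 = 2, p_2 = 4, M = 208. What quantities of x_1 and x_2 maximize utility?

MRS = MU_x_1/MU_x_2 = (x_2/x_1)^(4). Set equal to p_1/p_2.
Solve for the ratio: x_2/x_1 = [p_1/p_2]^(0.25).
With the ratio pinned down, the budget gives x_1* = M/(p_1 + p_2·(x_2/x_1)) and x_2* = (x_2/x_1)·x_1*.
Numerically x_2/x_1 = 0.840896, so x_1* = 208/(2 + 4·0.840896) = 38.78 and x_2* = 0.840896·38.78 = 32.61.

x_1* = 38.78, x_2* = 32.61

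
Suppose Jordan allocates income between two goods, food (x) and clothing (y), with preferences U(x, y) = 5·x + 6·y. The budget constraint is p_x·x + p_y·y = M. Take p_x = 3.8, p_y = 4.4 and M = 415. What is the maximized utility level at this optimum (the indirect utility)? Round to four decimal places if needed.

V = 565.9091

Linear utility — the consumer picks whichever good has higher MU/price: 5/3.8 = 1.3158 vs 6/4.4 = 1.3636.
y gives more utility per dollar, so spend all income on y: y* = M/p_y, x* = 0.
Numerically: x* = 0, y* = 94.3182.
Utility at the optimum: U(0, 94.3182) = 565.9091.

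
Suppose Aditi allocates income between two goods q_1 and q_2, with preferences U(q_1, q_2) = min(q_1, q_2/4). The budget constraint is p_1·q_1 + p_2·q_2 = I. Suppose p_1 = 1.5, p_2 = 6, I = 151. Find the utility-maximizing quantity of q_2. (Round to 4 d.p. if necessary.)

Leontief preferences: the optimum is at the kink where q_1/1 = q_2/4, i.e. q_2 = 4·q_1.
Budget: p_1·q_1 + p_2·4·q_1 = I, so (p_1 + 4·p_2)·q_1 = I.
Demand: q_1*(p_1,p_2,I) = I/(p_1 + 4·p_2), q_2* = 4·I/(p_1 + 4·p_2).
Here 1.5 + 4·6 = 25.5, giving q_2* = 23.6863.

q_2* = 23.6863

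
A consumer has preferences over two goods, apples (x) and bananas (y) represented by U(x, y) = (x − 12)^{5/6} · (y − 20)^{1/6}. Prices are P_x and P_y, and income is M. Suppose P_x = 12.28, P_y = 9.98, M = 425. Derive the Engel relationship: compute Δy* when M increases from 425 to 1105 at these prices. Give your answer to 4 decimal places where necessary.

Δy* = 11.356

After buying the subsistence bundle (12, 20), a share 5/6 of the remaining income goes to x: x* = 12 + 5/6·(M − 12P_x − 20P_y)/P_x.
Discretionary income = 425 − 12·12.28 − 20·9.98 = 78.04; y* = 20 + 1/6·78.04/9.98 = 21.3033.
At M' = 1105: y* = 32.6593. Change: 32.6593 − 21.3033 = 11.356.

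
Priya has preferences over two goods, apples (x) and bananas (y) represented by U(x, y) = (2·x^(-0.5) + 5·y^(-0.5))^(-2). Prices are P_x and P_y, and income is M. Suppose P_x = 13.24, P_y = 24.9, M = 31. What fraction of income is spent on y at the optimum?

share on y = 0.6945

From the CES first-order condition, (2/5)·(y/x)^(1.5) = P_x/P_y.
Solve for the ratio: y/x = [(5/2)·P_x/P_y]^(2/3).
With the ratio pinned down, the budget gives x* = M/(P_x + P_y·(y/x)) and y* = (y/x)·x*.
Numerically y/x = 1.20898, so x* = 31/(13.24 + 24.9·1.20898) = 0.7152 and y* = 1.20898·0.7152 = 0.8647.
Expenditure on y: 24.9·0.8647 = 21.5306; share = 0.6945.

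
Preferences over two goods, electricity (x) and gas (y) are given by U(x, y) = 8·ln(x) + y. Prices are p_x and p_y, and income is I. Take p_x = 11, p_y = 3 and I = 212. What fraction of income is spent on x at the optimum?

MU_x = 8/x, MU_y = 1. Tangency: 8/x = p_x/p_y.
So x*(p_x,p_y) = 8·p_y/p_x, independent of income; and y* = (I − 8·p_y)/p_y.
At the given prices: x* = 8·3/11 = 2.1818, and y* = 62.6667.
Expenditure on x: 11·2.1818 = 24; share = 0.1132.

share on x = 0.1132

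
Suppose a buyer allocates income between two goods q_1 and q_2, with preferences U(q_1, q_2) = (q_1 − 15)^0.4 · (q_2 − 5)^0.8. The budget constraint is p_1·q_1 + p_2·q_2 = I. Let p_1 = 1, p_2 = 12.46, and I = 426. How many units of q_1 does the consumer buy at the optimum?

MRS = (1/2)·(q_2−5)/(q_1−15). Tangency with p_1/p_2 gives q_2−5 = 2·(p_1/p_2)·(q_1−15).
Substituting into the budget: q_1* = 15 + 1/3·(I − 15·p_1 − 5·p_2)/p_1, and q_2* = 5 + 2/3·(…)/p_2.
Discretionary income = 426 − 15·1 − 5·12.46 = 348.7; q_1* = 15 + 1/3·348.7/1 = 131.2333.

q_1* = 131.2333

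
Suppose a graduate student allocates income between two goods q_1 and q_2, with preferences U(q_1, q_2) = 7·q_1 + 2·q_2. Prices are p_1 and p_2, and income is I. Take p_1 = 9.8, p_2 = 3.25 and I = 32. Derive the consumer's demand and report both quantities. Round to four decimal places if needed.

q_1* = 3.2653, q_2* = 0

Perfect substitutes: compare marginal utility per dollar. 7/p_1 vs 2/p_2 → 0.7143 vs 0.6154.
q_1 gives more utility per dollar, so spend all income on q_1: q_1* = I/p_1, q_2* = 0.
Numerically: q_1* = 3.2653, q_2* = 0.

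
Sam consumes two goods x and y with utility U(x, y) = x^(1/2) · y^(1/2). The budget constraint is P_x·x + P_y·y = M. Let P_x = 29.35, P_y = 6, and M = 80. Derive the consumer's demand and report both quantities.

Demand: x*(P_x,P_y,M) = 0.5·M/P_x and y* = 0.5·M/P_y.
At P_x=29.35, P_y=6, M=80: x* = 0.5·80/29.35 = 1.3629, y* = 6.6667.

x* = 1.3629, y* = 6.6667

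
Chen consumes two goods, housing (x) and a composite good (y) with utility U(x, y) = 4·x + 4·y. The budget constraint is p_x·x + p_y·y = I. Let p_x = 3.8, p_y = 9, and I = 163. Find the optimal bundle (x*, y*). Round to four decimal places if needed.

Perfect substitutes: compare marginal utility per dollar. 4/p_x vs 4/p_y → 1.0526 vs 0.4444.
x gives more utility per dollar, so spend all income on x: x* = I/p_x, y* = 0.
Numerically: x* = 42.8947, y* = 0.

x* = 42.8947, y* = 0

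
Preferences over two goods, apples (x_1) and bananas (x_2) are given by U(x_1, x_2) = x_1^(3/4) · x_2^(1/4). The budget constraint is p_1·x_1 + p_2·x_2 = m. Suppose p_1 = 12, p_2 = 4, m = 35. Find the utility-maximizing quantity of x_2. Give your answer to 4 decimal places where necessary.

Tangency: MRS = 3·x_2/x_1 = p_1/p_2.
So 0.75·p_2·x_2 = 0.25·p_1·x_1; combined with the budget, a share 0.75 of income goes to x_1.
Demand: x_1*(p_1,p_2,m) = 0.75·m/p_1 and x_2* = 0.25·m/p_2.
At p_1=12, p_2=4, m=35: x_2* = 0.25·35/4 = 2.1875.

x_2* = 2.1875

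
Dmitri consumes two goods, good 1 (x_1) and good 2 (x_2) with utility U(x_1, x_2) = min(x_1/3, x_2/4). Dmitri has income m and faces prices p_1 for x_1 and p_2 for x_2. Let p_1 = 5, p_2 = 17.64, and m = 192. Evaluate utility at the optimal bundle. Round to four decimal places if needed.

Demand: x_1*(p_1,p_2,m) = 3·m/(3·p_1 + 4·p_2), x_2* = 4·m/(3·p_1 + 4·p_2).
Here 3·5 + 4·17.64 = 85.56, giving x_1* = 6.7321 and x_2* = 8.9762.
Utility at the optimum: U(6.7321, 8.9762) = 2.244.

V = 2.244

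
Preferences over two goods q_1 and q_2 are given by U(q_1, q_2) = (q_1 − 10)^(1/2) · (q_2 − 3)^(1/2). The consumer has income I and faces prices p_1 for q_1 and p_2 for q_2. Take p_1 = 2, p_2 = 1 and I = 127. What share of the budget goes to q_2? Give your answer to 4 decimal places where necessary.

MRS = (q_2−3)/(q_1−10). Tangency with p_1/p_2 gives q_2−3 = (p_1/p_2)·(q_1−10).
After buying the subsistence bundle (10, 3), a share 0.5 of the remaining income goes to q_1: q_1* = 10 + 0.5·(I − 10p_1 − 3p_2)/p_1.
Discretionary income = 127 − 10·2 − 3·1 = 104; q_1* = 10 + 0.5·104/2 = 36; q_2* = 3 + 0.5·104/1 = 55.
Expenditure on q_2: 1·55 = 55; share = 0.4331.

share on q_2 = 0.4331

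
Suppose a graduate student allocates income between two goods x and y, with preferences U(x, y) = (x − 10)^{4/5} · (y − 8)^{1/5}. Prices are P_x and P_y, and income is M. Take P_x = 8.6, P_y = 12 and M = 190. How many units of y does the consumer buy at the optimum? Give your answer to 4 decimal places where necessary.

y* = 8.1333

This is Cobb-Douglas in (x−10, y−8): tangency gives 0.8·P_y·(y−8) = 0.2·P_x·(x−10).
After buying the subsistence bundle (10, 8), a share 0.8 of the remaining income goes to x: x* = 10 + 0.8·(M − 10P_x − 8P_y)/P_x.
Discretionary income = 190 − 10·8.6 − 8·12 = 8; y* = 8 + 0.2·8/12 = 8.1333.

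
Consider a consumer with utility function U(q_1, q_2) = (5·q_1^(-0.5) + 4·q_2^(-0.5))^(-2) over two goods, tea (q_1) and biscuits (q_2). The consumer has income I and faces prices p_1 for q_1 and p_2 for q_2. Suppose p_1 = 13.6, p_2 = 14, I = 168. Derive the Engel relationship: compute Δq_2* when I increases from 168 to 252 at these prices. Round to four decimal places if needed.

MRS = MU_q_1/MU_q_2 = (5/4)·(q_2/q_1)^(1.5). Set equal to p_1/p_2.
Solve for the ratio: q_2/q_1 = [(4/5)·p_1/p_2]^(2/3).
Substitute q_2 = (q_2/q_1)·q_1 into the budget: q_1* = I/(p_1 + p_2·(q_2/q_1)).
Numerically q_2/q_1 = 0.84528, so q_1* = 168/(13.6 + 14·0.84528) = 6.6054 and q_2* = 0.84528·6.6054 = 5.5834.
At I' = 252: q_2* = 8.3751. Change: 8.3751 − 5.5834 = 2.7917.

Δq_2* = 2.7917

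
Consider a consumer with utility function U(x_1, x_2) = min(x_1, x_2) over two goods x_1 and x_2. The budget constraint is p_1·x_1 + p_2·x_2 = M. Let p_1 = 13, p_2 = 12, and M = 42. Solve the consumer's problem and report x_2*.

Demand: x_1*(p_1,p_2,M) = M/(p_1 + p_2), x_2* = M/(p_1 + p_2).
Here 13 + 12 = 25, giving x_2* = 1.68.

x_2* = 1.68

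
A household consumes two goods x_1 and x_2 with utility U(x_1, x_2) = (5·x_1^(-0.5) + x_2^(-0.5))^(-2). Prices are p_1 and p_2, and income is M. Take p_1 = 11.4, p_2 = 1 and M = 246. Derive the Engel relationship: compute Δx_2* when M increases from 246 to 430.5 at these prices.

MU_x_1 ∝ 5·x_1^(-1.5), MU_x_2 ∝ x_2^(-1.5), so MRS = 5·(x_2/x_1)^(1.5) = p_1/p_2.
Hence x_2/x_1 = ((1/5)·p_1/p_2)^(1/(1.5)), i.e. raised to the 2/3 power.
With the ratio pinned down, the budget gives x_1* = M/(p_1 + p_2·(x_2/x_1)) and x_2* = (x_2/x_1)·x_1*.
Numerically x_2/x_1 = 1.732301, so x_1* = 246/(11.4 + 1·1.732301) = 18.7324 and x_2* = 1.732301·18.7324 = 32.4502.
At M' = 430.5: x_2* = 56.7879. Change: 56.7879 − 32.4502 = 24.3377.

Δx_2* = 24.3377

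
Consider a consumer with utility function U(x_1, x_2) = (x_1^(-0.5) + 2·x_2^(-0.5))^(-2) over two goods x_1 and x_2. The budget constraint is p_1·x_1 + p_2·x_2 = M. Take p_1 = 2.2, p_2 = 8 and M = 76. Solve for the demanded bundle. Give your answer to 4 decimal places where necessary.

x_1* = 10.0392, x_2* = 6.7392

From the CES first-order condition, (1/2)·(x_2/x_1)^(1.5) = p_1/p_2.
Hence x_2/x_1 = (2·p_1/p_2)^(1/(1.5)), i.e. raised to the 2/3 power.
Substitute x_2 = (x_2/x_1)·x_1 into the budget: x_1* = M/(p_1 + p_2·(x_2/x_1)).
Numerically x_2/x_1 = 0.671287, so x_1* = 76/(2.2 + 8·0.671287) = 10.0392 and x_2* = 0.671287·10.0392 = 6.7392.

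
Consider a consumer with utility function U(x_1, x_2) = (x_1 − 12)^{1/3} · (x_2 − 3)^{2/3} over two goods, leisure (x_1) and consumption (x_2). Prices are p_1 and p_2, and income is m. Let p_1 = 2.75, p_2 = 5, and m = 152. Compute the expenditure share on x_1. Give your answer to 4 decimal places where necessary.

share on x_1 = 0.4452

MRS = (1/2)·(x_2−3)/(x_1−12). Tangency with p_1/p_2 gives x_2−3 = 2·(p_1/p_2)·(x_1−12).
Substituting into the budget: x_1* = 12 + 1/3·(m − 12·p_1 − 3·p_2)/p_1, and x_2* = 3 + 2/3·(…)/p_2.
Discretionary income = 152 − 12·2.75 − 3·5 = 104; x_1* = 12 + 1/3·104/2.75 = 24.6061; x_2* = 3 + 2/3·104/5 = 16.8667.
Expenditure on x_1: 2.75·24.6061 = 67.6667; share = 0.4452.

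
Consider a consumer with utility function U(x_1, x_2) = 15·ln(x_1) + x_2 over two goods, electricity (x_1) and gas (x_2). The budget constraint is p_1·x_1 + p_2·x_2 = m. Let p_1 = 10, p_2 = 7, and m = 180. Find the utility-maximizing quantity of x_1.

x_1* = 10.5

MU_x_1 = 15/x_1, MU_x_2 = 1. Tangency: 15/x_1 = p_1/p_2.
So x_1*(p_1,p_2) = 15·p_2/p_1, independent of income; and x_2* = (m − 15·p_2)/p_2.
At the given prices: x_1* = 15·7/10 = 10.5.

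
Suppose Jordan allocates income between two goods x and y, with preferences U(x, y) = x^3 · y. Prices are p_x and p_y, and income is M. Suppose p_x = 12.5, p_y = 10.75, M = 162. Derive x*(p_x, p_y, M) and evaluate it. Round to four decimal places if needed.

MU_x/MU_y = (3·y)/(x); tangency sets this equal to p_x/p_y.
Rearranging, p_y·y = (1/3)·p_x·x. Substituting into the budget gives p_x·x·(1 + (1/3)) = M.
Demand: x*(p_x,p_y,M) = 0.75·M/p_x and y* = 0.25·M/p_y.
At p_x=12.5, p_y=10.75, M=162: x* = 0.75·162/12.5 = 9.72.

x* = 9.72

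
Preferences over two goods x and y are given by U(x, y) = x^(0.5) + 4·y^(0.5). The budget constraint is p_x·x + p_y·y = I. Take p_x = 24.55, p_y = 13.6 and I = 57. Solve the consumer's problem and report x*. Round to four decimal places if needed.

Substitute y = (y/x)·x into the budget: x* = I/(p_x + p_y·(y/x)).
Numerically y/x = 52.136894, so x* = 57/(24.55 + 13.6·52.136894) = 0.0777.

x* = 0.0777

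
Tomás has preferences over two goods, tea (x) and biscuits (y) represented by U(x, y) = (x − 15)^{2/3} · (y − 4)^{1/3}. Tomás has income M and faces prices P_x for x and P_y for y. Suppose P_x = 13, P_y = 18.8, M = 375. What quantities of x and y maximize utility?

Discretionary income = 375 − 15·13 − 4·18.8 = 104.8; x* = 15 + 2/3·104.8/13 = 20.3744; y* = 4 + 1/3·104.8/18.8 = 5.8582.

x* = 20.3744, y* = 5.8582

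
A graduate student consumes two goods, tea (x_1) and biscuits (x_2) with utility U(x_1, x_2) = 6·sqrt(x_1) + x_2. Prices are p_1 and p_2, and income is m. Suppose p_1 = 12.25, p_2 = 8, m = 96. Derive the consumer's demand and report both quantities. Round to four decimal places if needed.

x_1* = 3.8384, x_2* = 6.1224

Set MRS = p_1/p_2: 3·x_1^(−1/2) = p_1/p_2.
Thus x_1* = (3·p_2/p_1)² — independent of m — with the rest of income spent on x_2.
Plugging in: x_1* = (3·8/12.25)² = 3.8384, x_2* = 6.1224.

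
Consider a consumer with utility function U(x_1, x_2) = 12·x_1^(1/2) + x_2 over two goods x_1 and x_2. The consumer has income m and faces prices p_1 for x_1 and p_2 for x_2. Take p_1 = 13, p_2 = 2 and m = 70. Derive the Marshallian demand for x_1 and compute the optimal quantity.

x_1* = 0.8521

Plugging in: x_1* = (6·2/13)² = 0.8521.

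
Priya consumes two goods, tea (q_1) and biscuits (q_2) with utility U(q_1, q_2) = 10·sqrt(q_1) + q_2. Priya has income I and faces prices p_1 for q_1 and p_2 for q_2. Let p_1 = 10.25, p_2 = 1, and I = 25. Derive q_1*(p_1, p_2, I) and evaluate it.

q_1* = 0.238

Utility is quasi-linear in q_2; the FOC for q_1 is 5/√q_1 = p_1/p_2.
Thus q_1* = (5·p_2/p_1)² — independent of I — with the rest of income spent on q_2.
Plugging in: q_1* = (5·1/10.25)² = 0.238.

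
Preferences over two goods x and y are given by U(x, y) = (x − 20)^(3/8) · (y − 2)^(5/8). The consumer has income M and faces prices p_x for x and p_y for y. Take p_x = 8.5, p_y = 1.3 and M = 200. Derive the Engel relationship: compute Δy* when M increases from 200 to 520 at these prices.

MRS = (3/5)·(y−2)/(x−20). Tangency with p_x/p_y gives y−2 = (5/3)·(p_x/p_y)·(x−20).
After buying the subsistence bundle (20, 2), a share 0.375 of the remaining income goes to x: x* = 20 + 0.375·(M − 20p_x − 2p_y)/p_x.
Discretionary income = 200 − 20·8.5 − 2·1.3 = 27.4; y* = 2 + 0.625·27.4/1.3 = 15.1731.
At M' = 520: y* = 169.0192. Change: 169.0192 − 15.1731 = 153.8462.

Δy* = 153.8462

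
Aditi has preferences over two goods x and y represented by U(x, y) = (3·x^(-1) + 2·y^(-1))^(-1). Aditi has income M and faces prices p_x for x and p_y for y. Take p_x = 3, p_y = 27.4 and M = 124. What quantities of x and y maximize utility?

MRS = MU_x/MU_y = (3/2)·(y/x)^(2). Set equal to p_x/p_y.
Hence y/x = ((2/3)·p_x/p_y)^(1/(2)), i.e. raised to the 0.5 power.
Substitute y = (y/x)·x into the budget: x* = M/(p_x + p_y·(y/x)).
Numerically y/x = 0.270172, so x* = 124/(3 + 27.4·0.270172) = 11.92 and y* = 0.270172·11.92 = 3.2204.

x* = 11.92, y* = 3.2204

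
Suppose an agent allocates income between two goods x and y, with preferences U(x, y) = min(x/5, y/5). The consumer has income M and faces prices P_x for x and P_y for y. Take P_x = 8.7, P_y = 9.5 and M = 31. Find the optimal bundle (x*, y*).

x* = 1.7033, y* = 1.7033

Here 5·8.7 + 5·9.5 = 91, giving x* = 1.7033 and y* = 1.7033.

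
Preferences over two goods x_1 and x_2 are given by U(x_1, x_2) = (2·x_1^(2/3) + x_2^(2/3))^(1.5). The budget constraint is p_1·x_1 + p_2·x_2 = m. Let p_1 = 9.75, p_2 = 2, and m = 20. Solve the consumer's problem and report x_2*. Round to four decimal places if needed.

x_2* = 7.4816

MU_x_1 ∝ 2·x_1^(-1/3), MU_x_2 ∝ x_2^(-1/3), so MRS = 2·(x_2/x_1)^(1/3) = p_1/p_2.
Hence x_2/x_1 = ((1/2)·p_1/p_2)^(1/(1/3)), i.e. raised to the 3 power.
With the ratio pinned down, the budget gives x_1* = m/(p_1 + p_2·(x_2/x_1)) and x_2* = (x_2/x_1)·x_1*.
Numerically x_2/x_1 = 14.482178, so x_1* = 20/(9.75 + 2·14.482178) = 0.5166 and x_2* = 14.482178·0.5166 = 7.4816.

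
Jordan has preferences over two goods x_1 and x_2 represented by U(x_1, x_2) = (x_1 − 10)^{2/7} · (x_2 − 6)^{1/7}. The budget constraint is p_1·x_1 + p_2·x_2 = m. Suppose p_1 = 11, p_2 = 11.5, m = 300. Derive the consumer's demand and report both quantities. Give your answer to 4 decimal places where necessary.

MRS = 2·(x_2−6)/(x_1−10). Tangency with p_1/p_2 gives x_2−6 = (1/2)·(p_1/p_2)·(x_1−10).
After buying the subsistence bundle (10, 6), a share 2/3 of the remaining income goes to x_1: x_1* = 10 + 2/3·(m − 10p_1 − 6p_2)/p_1.
Discretionary income = 300 − 10·11 − 6·11.5 = 121; x_1* = 10 + 2/3·121/11 = 17.3333; x_2* = 6 + 1/3·121/11.5 = 9.5072.

x_1* = 17.3333, x_2* = 9.5072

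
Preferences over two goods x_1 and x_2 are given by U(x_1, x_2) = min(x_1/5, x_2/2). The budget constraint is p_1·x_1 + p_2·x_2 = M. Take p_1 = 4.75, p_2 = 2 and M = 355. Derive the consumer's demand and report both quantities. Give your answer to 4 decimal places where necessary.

With perfect complements, no substitution: consume in ratio x_1:x_2 = 5:2.
Budget: p_1·x_1 + p_2·(2/5)·x_1 = M, so (5·p_1 + 2·p_2)·x_1 = 5·M.
Demand: x_1*(p_1,p_2,M) = 5·M/(5·p_1 + 2·p_2), x_2* = 2·M/(5·p_1 + 2·p_2).
Here 5·4.75 + 2·2 = 27.75, giving x_1* = 63.964 and x_2* = 25.5856.

x_1* = 63.964, x_2* = 25.5856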